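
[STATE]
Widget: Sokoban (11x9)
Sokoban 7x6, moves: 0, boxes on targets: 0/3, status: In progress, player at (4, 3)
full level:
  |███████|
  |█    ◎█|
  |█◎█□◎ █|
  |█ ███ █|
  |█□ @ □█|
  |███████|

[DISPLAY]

███████    
█    ◎█    
█◎█□◎ █    
█ ███ █    
█□ @ □█    
███████    
Moves: 0  0
           
           


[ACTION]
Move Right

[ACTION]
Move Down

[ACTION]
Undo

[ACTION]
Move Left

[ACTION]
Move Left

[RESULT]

███████    
█    ◎█    
█◎█□◎ █    
█ ███ █    
█□@  □█    
███████    
Moves: 1  0
           
           


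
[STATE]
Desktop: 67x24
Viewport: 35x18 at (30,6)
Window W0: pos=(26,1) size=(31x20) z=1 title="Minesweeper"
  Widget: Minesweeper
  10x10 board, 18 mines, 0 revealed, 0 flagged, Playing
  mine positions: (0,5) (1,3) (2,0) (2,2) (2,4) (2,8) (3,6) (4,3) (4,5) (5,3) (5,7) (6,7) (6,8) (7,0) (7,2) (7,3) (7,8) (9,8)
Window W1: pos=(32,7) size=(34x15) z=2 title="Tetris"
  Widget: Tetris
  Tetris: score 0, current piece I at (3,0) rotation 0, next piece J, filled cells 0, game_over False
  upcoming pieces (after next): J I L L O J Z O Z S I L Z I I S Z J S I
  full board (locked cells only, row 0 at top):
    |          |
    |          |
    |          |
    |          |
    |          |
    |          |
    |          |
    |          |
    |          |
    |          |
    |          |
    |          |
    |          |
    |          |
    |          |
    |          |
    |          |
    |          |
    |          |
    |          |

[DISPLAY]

■■■■■■■                   ┃        
■■┏━━━━━━━━━━━━━━━━━━━━━━━━━━━━━━━━
■■┃ Tetris                         
■■┠────────────────────────────────
■■┃          │Next:                
■■┃          │█                    
■■┃          │███                  
■■┃          │                     
  ┃          │                     
  ┃          │                     
  ┃          │Score:               
  ┃          │0                    
  ┃          │                     
  ┃          │                     
━━┃          │                     
  ┗━━━━━━━━━━━━━━━━━━━━━━━━━━━━━━━━
                                   
                                   


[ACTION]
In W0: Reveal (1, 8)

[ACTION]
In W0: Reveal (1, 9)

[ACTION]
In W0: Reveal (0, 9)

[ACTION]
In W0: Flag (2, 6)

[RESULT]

■■■⚑■■■                   ┃        
■■┏━━━━━━━━━━━━━━━━━━━━━━━━━━━━━━━━
■■┃ Tetris                         
■■┠────────────────────────────────
■■┃          │Next:                
■■┃          │█                    
■■┃          │███                  
■■┃          │                     
  ┃          │                     
  ┃          │                     
  ┃          │Score:               
  ┃          │0                    
  ┃          │                     
  ┃          │                     
━━┃          │                     
  ┗━━━━━━━━━━━━━━━━━━━━━━━━━━━━━━━━
                                   
                                   


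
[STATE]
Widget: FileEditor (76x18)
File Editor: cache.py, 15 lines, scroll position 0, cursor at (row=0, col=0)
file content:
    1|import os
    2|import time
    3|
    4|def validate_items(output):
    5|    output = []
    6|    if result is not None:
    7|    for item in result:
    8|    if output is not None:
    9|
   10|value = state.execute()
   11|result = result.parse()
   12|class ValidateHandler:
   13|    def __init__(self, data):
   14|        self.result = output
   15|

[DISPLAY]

█mport os                                                                  ▲
import time                                                                █
                                                                           ░
def validate_items(output):                                                ░
    output = []                                                            ░
    if result is not None:                                                 ░
    for item in result:                                                    ░
    if output is not None:                                                 ░
                                                                           ░
value = state.execute()                                                    ░
result = result.parse()                                                    ░
class ValidateHandler:                                                     ░
    def __init__(self, data):                                              ░
        self.result = output                                               ░
                                                                           ░
                                                                           ░
                                                                           ░
                                                                           ▼


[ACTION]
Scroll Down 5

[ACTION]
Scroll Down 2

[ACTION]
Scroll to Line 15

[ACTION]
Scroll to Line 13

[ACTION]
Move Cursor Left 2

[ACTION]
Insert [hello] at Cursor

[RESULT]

hello█mport os                                                             ▲
import time                                                                █
                                                                           ░
def validate_items(output):                                                ░
    output = []                                                            ░
    if result is not None:                                                 ░
    for item in result:                                                    ░
    if output is not None:                                                 ░
                                                                           ░
value = state.execute()                                                    ░
result = result.parse()                                                    ░
class ValidateHandler:                                                     ░
    def __init__(self, data):                                              ░
        self.result = output                                               ░
                                                                           ░
                                                                           ░
                                                                           ░
                                                                           ▼


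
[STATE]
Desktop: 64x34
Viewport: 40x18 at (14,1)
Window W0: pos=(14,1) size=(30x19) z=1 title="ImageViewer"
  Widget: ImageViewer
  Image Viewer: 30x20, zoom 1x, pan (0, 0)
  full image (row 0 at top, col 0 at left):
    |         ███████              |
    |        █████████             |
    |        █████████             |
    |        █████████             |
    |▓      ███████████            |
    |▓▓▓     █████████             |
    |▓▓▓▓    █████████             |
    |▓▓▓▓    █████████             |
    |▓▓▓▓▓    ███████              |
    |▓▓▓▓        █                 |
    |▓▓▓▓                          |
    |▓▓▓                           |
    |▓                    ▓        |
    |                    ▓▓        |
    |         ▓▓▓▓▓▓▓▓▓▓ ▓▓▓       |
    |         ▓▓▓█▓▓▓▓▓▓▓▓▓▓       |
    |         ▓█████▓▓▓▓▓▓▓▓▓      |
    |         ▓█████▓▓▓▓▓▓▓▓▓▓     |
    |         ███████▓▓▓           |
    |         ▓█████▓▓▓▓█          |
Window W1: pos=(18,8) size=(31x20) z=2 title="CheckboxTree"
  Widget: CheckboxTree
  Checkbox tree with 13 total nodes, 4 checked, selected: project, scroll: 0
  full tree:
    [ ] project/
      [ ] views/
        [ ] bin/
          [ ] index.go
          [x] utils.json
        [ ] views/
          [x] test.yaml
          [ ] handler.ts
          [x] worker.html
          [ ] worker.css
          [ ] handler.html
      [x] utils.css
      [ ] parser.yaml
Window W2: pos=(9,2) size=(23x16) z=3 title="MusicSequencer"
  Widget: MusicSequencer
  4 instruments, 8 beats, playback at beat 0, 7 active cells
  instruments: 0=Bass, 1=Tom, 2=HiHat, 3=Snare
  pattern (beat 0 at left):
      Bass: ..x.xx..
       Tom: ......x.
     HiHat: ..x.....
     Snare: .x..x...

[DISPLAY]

┏━━━━━━━━━━━━━━━━━━━━━━━━━━━━┓          
━━━━━━━━━━━━━━━━━┓           ┃          
icSequencer      ┃───────────┨          
─────────────────┨           ┃          
  ▼1234567       ┃           ┃          
ss··█·██··       ┃           ┃          
om······█·       ┃           ┃          
at··█·····       ┃━━━━━━━━━━━━━━━━┓     
re·█··█···       ┃                ┃     
                 ┃────────────────┨     
                 ┃                ┃     
                 ┃                ┃     
                 ┃                ┃     
                 ┃dex.go          ┃     
                 ┃ils.json        ┃     
                 ┃s/              ┃     
━━━━━━━━━━━━━━━━━┛st.yaml         ┃     
┃   ┃       [ ] handler.ts        ┃     


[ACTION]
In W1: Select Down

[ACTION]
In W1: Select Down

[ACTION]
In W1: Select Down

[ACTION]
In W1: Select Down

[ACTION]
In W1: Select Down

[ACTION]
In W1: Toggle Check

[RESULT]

┏━━━━━━━━━━━━━━━━━━━━━━━━━━━━┓          
━━━━━━━━━━━━━━━━━┓           ┃          
icSequencer      ┃───────────┨          
─────────────────┨           ┃          
  ▼1234567       ┃           ┃          
ss··█·██··       ┃           ┃          
om······█·       ┃           ┃          
at··█·····       ┃━━━━━━━━━━━━━━━━┓     
re·█··█···       ┃                ┃     
                 ┃────────────────┨     
                 ┃                ┃     
                 ┃                ┃     
                 ┃                ┃     
                 ┃dex.go          ┃     
                 ┃ils.json        ┃     
                 ┃s/              ┃     
━━━━━━━━━━━━━━━━━┛st.yaml         ┃     
┃   ┃       [x] handler.ts        ┃     


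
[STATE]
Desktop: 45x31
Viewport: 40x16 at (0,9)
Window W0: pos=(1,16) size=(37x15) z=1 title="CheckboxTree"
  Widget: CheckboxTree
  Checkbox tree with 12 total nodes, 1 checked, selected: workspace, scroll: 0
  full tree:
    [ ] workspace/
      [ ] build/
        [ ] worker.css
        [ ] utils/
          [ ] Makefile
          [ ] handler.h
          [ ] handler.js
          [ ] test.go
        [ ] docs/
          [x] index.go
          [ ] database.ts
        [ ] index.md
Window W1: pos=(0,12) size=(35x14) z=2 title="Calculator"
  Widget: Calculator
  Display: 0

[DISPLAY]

                                        
                                        
                                        
┏━━━━━━━━━━━━━━━━━━━━━━━━━━━━━━━━━┓     
┃ Calculator                      ┃     
┠─────────────────────────────────┨     
┃                                0┃     
┃┌───┬───┬───┬───┐                ┃━━┓  
┃│ 7 │ 8 │ 9 │ ÷ │                ┃  ┃  
┃├───┼───┼───┼───┤                ┃──┨  
┃│ 4 │ 5 │ 6 │ × │                ┃  ┃  
┃├───┼───┼───┼───┤                ┃  ┃  
┃│ 1 │ 2 │ 3 │ - │                ┃  ┃  
┃├───┼───┼───┼───┤                ┃  ┃  
┃│ 0 │ . │ = │ + │                ┃  ┃  
┃└───┴───┴───┴───┘                ┃  ┃  


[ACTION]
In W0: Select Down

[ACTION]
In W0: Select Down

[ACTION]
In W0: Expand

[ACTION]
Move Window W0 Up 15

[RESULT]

 ┃       [ ] handler.h               ┃  
 ┃       [ ] handler.js              ┃  
 ┃       [ ] test.go                 ┃  
┏━━━━━━━━━━━━━━━━━━━━━━━━━━━━━━━━━┓  ┃  
┃ Calculator                      ┃  ┃  
┠─────────────────────────────────┨  ┃  
┃                                0┃━━┛  
┃┌───┬───┬───┬───┐                ┃     
┃│ 7 │ 8 │ 9 │ ÷ │                ┃     
┃├───┼───┼───┼───┤                ┃     
┃│ 4 │ 5 │ 6 │ × │                ┃     
┃├───┼───┼───┼───┤                ┃     
┃│ 1 │ 2 │ 3 │ - │                ┃     
┃├───┼───┼───┼───┤                ┃     
┃│ 0 │ . │ = │ + │                ┃     
┃└───┴───┴───┴───┘                ┃     


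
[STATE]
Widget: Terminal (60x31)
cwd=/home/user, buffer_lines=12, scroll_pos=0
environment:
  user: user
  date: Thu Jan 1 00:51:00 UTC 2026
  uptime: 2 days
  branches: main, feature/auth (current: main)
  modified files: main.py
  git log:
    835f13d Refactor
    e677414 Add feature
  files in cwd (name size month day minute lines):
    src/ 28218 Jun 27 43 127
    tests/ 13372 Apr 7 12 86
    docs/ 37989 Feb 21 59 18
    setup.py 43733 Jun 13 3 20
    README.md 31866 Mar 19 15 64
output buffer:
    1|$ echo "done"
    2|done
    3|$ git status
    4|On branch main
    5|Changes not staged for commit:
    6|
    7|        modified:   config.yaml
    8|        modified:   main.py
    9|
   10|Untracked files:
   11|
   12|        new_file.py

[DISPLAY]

$ echo "done"                                               
done                                                        
$ git status                                                
On branch main                                              
Changes not staged for commit:                              
                                                            
        modified:   config.yaml                             
        modified:   main.py                                 
                                                            
Untracked files:                                            
                                                            
        new_file.py                                         
$ █                                                         
                                                            
                                                            
                                                            
                                                            
                                                            
                                                            
                                                            
                                                            
                                                            
                                                            
                                                            
                                                            
                                                            
                                                            
                                                            
                                                            
                                                            
                                                            


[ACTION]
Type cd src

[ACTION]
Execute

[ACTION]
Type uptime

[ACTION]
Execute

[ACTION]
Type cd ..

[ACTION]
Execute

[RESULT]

$ echo "done"                                               
done                                                        
$ git status                                                
On branch main                                              
Changes not staged for commit:                              
                                                            
        modified:   config.yaml                             
        modified:   main.py                                 
                                                            
Untracked files:                                            
                                                            
        new_file.py                                         
$ cd src                                                    
                                                            
$ uptime                                                    
 10:00  up 2 days                                           
$ cd ..                                                     
                                                            
$ █                                                         
                                                            
                                                            
                                                            
                                                            
                                                            
                                                            
                                                            
                                                            
                                                            
                                                            
                                                            
                                                            


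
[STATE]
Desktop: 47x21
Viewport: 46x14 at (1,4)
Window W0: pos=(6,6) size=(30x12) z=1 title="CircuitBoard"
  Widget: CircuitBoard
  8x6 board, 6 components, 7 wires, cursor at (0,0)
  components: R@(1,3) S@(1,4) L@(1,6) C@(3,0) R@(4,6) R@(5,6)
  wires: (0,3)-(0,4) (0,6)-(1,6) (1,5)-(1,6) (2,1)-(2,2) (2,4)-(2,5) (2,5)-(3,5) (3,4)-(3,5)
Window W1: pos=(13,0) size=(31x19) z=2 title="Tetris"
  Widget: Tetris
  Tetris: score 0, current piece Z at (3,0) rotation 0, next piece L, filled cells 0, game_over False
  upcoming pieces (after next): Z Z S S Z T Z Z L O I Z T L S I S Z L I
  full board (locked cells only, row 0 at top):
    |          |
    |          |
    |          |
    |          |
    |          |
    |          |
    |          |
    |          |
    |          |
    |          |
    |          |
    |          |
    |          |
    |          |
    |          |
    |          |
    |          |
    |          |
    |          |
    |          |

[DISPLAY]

            ┃          │  ▒               ┃   
            ┃          │▒▒▒               ┃   
     ┏━━━━━━┃          │                  ┃   
     ┃ Circu┃          │                  ┃   
     ┠──────┃          │                  ┃   
     ┃   0 1┃          │Score:            ┃   
     ┃0  [.]┃          │0                 ┃   
     ┃      ┃          │                  ┃   
     ┃1     ┃          │                  ┃   
     ┃      ┃          │                  ┃   
     ┃2     ┃          │                  ┃   
     ┃      ┃          │                  ┃   
     ┃3   C ┃          │                  ┃   
     ┗━━━━━━┃          │                  ┃   


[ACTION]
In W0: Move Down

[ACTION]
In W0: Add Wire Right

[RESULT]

            ┃          │  ▒               ┃   
            ┃          │▒▒▒               ┃   
     ┏━━━━━━┃          │                  ┃   
     ┃ Circu┃          │                  ┃   
     ┠──────┃          │                  ┃   
     ┃   0 1┃          │Score:            ┃   
     ┃0     ┃          │0                 ┃   
     ┃      ┃          │                  ┃   
     ┃1  [.]┃          │                  ┃   
     ┃      ┃          │                  ┃   
     ┃2     ┃          │                  ┃   
     ┃      ┃          │                  ┃   
     ┃3   C ┃          │                  ┃   
     ┗━━━━━━┃          │                  ┃   


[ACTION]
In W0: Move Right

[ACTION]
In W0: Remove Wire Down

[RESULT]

            ┃          │  ▒               ┃   
            ┃          │▒▒▒               ┃   
     ┏━━━━━━┃          │                  ┃   
     ┃ Circu┃          │                  ┃   
     ┠──────┃          │                  ┃   
     ┃   0 1┃          │Score:            ┃   
     ┃0     ┃          │0                 ┃   
     ┃      ┃          │                  ┃   
     ┃1   · ┃          │                  ┃   
     ┃      ┃          │                  ┃   
     ┃2     ┃          │                  ┃   
     ┃      ┃          │                  ┃   
     ┃3   C ┃          │                  ┃   
     ┗━━━━━━┃          │                  ┃   


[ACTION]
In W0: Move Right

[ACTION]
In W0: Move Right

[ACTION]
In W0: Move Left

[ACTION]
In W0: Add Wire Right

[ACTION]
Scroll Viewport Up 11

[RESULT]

            ┏━━━━━━━━━━━━━━━━━━━━━━━━━━━━━┓   
            ┃ Tetris                      ┃   
            ┠─────────────────────────────┨   
            ┃          │Next:             ┃   
            ┃          │  ▒               ┃   
            ┃          │▒▒▒               ┃   
     ┏━━━━━━┃          │                  ┃   
     ┃ Circu┃          │                  ┃   
     ┠──────┃          │                  ┃   
     ┃   0 1┃          │Score:            ┃   
     ┃0     ┃          │0                 ┃   
     ┃      ┃          │                  ┃   
     ┃1   · ┃          │                  ┃   
     ┃      ┃          │                  ┃   


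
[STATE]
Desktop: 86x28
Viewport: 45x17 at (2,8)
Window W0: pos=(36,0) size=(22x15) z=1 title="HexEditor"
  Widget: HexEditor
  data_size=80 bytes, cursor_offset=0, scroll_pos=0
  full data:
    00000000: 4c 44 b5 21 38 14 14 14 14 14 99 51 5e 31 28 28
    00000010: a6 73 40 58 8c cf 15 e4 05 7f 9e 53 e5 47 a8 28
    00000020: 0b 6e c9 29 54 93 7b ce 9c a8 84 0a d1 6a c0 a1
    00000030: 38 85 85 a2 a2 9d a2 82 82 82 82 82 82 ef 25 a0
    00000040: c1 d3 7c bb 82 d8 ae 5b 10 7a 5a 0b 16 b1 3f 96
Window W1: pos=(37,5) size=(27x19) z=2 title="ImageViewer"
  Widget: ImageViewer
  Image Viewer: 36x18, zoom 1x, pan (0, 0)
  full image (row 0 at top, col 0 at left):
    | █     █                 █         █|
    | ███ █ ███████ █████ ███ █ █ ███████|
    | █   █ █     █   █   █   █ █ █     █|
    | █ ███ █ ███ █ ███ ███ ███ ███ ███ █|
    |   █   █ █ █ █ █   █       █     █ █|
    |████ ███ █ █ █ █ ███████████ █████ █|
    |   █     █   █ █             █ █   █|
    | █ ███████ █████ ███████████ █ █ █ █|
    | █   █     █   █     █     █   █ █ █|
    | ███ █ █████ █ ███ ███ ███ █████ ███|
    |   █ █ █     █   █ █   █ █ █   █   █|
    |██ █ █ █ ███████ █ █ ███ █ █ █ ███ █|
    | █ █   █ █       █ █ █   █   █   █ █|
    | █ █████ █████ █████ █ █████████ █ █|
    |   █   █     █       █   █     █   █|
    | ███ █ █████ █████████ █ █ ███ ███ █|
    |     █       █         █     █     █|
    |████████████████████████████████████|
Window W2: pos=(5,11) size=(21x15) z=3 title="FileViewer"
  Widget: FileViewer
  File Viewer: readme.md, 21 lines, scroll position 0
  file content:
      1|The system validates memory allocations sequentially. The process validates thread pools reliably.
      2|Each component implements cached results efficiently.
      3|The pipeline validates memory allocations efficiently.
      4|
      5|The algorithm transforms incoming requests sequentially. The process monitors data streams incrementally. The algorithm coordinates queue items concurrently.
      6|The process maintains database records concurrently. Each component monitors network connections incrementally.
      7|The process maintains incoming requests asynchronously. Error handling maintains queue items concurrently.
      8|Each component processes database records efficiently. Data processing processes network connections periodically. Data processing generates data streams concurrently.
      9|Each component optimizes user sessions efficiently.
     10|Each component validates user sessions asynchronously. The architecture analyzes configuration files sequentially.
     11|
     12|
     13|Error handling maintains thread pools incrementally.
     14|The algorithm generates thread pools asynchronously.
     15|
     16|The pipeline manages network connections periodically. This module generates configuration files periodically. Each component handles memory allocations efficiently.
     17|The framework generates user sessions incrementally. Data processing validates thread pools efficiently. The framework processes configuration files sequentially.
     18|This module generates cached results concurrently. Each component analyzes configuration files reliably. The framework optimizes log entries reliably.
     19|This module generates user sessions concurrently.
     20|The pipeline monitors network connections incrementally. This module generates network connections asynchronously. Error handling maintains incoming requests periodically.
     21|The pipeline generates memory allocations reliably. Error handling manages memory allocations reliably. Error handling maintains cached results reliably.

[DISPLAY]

                                  ┃┃ █     █ 
                                  ┃┃ ███ █ ██
                                  ┃┃ █   █ █ 
   ┏━━━━━━━━━━━━━━━━━━━┓          ┃┃ █ ███ █ 
   ┃ FileViewer        ┃          ┃┃   █   █ 
   ┠───────────────────┨          ┃┃████ ███ 
   ┃The system validat▲┃          ┗┃   █     
   ┃Each component imp█┃           ┃ █ ██████
   ┃The pipeline valid░┃           ┃ █   █   
   ┃                  ░┃           ┃ ███ █ ██
   ┃The algorithm tran░┃           ┃   █ █ █ 
   ┃The process mainta░┃           ┃██ █ █ █ 
   ┃The process mainta░┃           ┃ █ █   █ 
   ┃Each component pro░┃           ┃ █ █████ 
   ┃Each component opt░┃           ┃   █   █ 
   ┃Each component val░┃           ┗━━━━━━━━━
   ┃                  ▼┃                     


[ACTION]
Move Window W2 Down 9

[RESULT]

                                  ┃┃ █     █ 
                                  ┃┃ ███ █ ██
                                  ┃┃ █   █ █ 
                                  ┃┃ █ ███ █ 
                                  ┃┃   █   █ 
   ┏━━━━━━━━━━━━━━━━━━━┓          ┃┃████ ███ 
   ┃ FileViewer        ┃          ┗┃   █     
   ┠───────────────────┨           ┃ █ ██████
   ┃The system validat▲┃           ┃ █   █   
   ┃Each component imp█┃           ┃ ███ █ ██
   ┃The pipeline valid░┃           ┃   █ █ █ 
   ┃                  ░┃           ┃██ █ █ █ 
   ┃The algorithm tran░┃           ┃ █ █   █ 
   ┃The process mainta░┃           ┃ █ █████ 
   ┃The process mainta░┃           ┃   █   █ 
   ┃Each component pro░┃           ┗━━━━━━━━━
   ┃Each component opt░┃                     


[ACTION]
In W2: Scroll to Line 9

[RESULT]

                                  ┃┃ █     █ 
                                  ┃┃ ███ █ ██
                                  ┃┃ █   █ █ 
                                  ┃┃ █ ███ █ 
                                  ┃┃   █   █ 
   ┏━━━━━━━━━━━━━━━━━━━┓          ┃┃████ ███ 
   ┃ FileViewer        ┃          ┗┃   █     
   ┠───────────────────┨           ┃ █ ██████
   ┃Each component opt▲┃           ┃ █   █   
   ┃Each component val░┃           ┃ ███ █ ██
   ┃                  ░┃           ┃   █ █ █ 
   ┃                  ░┃           ┃██ █ █ █ 
   ┃Error handling mai░┃           ┃ █ █   █ 
   ┃The algorithm gene░┃           ┃ █ █████ 
   ┃                  ░┃           ┃   █   █ 
   ┃The pipeline manag░┃           ┗━━━━━━━━━
   ┃The framework gene█┃                     


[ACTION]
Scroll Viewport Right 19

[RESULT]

               ┃┃ █     █                 ┃  
               ┃┃ ███ █ ███████ █████ ███ ┃  
               ┃┃ █   █ █     █   █   █   ┃  
               ┃┃ █ ███ █ ███ █ ███ ███ ██┃  
               ┃┃   █   █ █ █ █ █   █     ┃  
━━━━┓          ┃┃████ ███ █ █ █ █ ████████┃  
    ┃          ┗┃   █     █   █ █         ┃  
────┨           ┃ █ ███████ █████ ████████┃  
opt▲┃           ┃ █   █     █   █     █   ┃  
val░┃           ┃ ███ █ █████ █ ███ ███ ██┃  
   ░┃           ┃   █ █ █     █   █ █   █ ┃  
   ░┃           ┃██ █ █ █ ███████ █ █ ███ ┃  
mai░┃           ┃ █ █   █ █       █ █ █   ┃  
ene░┃           ┃ █ █████ █████ █████ █ ██┃  
   ░┃           ┃   █   █     █       █   ┃  
nag░┃           ┗━━━━━━━━━━━━━━━━━━━━━━━━━┛  
ene█┃                                        


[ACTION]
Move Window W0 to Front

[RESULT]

               ┃                    ┃     ┃  
               ┃                    ┃ ███ ┃  
               ┃                    ┃ █   ┃  
               ┃                    ┃██ ██┃  
               ┃                    ┃     ┃  
━━━━┓          ┃                    ┃█████┃  
    ┃          ┗━━━━━━━━━━━━━━━━━━━━┛     ┃  
────┨           ┃ █ ███████ █████ ████████┃  
opt▲┃           ┃ █   █     █   █     █   ┃  
val░┃           ┃ ███ █ █████ █ ███ ███ ██┃  
   ░┃           ┃   █ █ █     █   █ █   █ ┃  
   ░┃           ┃██ █ █ █ ███████ █ █ ███ ┃  
mai░┃           ┃ █ █   █ █       █ █ █   ┃  
ene░┃           ┃ █ █████ █████ █████ █ ██┃  
   ░┃           ┃   █   █     █       █   ┃  
nag░┃           ┗━━━━━━━━━━━━━━━━━━━━━━━━━┛  
ene█┃                                        


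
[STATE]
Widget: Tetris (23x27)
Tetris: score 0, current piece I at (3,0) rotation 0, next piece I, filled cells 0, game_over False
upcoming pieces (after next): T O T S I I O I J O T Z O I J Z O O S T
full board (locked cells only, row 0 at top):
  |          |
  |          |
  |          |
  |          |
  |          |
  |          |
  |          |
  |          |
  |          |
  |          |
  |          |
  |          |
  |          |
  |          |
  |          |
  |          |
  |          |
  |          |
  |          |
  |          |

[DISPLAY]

   ████   │Next:       
          │████        
          │            
          │            
          │            
          │            
          │Score:      
          │0           
          │            
          │            
          │            
          │            
          │            
          │            
          │            
          │            
          │            
          │            
          │            
          │            
          │            
          │            
          │            
          │            
          │            
          │            
          │            


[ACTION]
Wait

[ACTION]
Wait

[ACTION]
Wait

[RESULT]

          │Next:       
          │████        
          │            
   ████   │            
          │            
          │            
          │Score:      
          │0           
          │            
          │            
          │            
          │            
          │            
          │            
          │            
          │            
          │            
          │            
          │            
          │            
          │            
          │            
          │            
          │            
          │            
          │            
          │            


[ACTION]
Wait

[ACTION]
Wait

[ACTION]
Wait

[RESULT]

          │Next:       
          │████        
          │            
          │            
          │            
          │            
   ████   │Score:      
          │0           
          │            
          │            
          │            
          │            
          │            
          │            
          │            
          │            
          │            
          │            
          │            
          │            
          │            
          │            
          │            
          │            
          │            
          │            
          │            


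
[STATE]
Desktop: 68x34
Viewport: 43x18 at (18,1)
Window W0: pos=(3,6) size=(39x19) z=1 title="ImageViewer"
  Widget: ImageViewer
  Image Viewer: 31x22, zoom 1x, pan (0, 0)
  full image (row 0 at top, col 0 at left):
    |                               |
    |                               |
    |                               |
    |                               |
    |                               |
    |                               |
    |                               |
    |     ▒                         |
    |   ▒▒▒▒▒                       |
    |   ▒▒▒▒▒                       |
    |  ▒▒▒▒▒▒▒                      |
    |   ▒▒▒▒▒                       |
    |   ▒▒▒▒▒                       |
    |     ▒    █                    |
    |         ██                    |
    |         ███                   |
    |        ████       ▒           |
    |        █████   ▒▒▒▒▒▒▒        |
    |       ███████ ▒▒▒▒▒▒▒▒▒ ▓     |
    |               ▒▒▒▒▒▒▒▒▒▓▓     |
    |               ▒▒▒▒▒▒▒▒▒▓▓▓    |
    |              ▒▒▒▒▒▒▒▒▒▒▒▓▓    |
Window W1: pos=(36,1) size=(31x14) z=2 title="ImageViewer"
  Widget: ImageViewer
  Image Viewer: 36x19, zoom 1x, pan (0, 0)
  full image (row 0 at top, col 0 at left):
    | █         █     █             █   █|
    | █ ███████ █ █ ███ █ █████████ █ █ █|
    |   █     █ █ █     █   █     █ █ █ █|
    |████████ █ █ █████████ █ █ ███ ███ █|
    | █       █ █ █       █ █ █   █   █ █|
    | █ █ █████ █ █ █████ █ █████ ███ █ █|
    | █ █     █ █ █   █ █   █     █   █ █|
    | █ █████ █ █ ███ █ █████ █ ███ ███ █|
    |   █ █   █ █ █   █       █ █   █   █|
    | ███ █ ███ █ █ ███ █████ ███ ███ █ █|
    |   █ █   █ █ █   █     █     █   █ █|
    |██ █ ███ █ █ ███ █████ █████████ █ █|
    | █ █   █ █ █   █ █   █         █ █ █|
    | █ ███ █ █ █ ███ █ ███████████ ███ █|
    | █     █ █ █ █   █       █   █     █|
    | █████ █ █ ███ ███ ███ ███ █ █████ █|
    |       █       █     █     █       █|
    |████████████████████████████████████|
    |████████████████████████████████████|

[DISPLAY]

                  ┏━━━━━━━━━━━━━━━━━━━━━━━━
                  ┃ ImageViewer            
                  ┠────────────────────────
                  ┃ █         █     █      
                  ┃ █ ███████ █ █ ███ █ ███
━━━━━━━━━━━━━━━━━━┃   █     █ █ █     █   █
                  ┃████████ █ █ █████████ █
──────────────────┃ █       █ █ █       █ █
                  ┃ █ █ █████ █ █ █████ █ █
                  ┃ █ █     █ █ █   █ █   █
                  ┃ █ █████ █ █ ███ █ █████
                  ┃   █ █   █ █ █   █      
                  ┃ ███ █ ███ █ █ ███ █████
                  ┗━━━━━━━━━━━━━━━━━━━━━━━━
                       ┃                   
                       ┃                   
                       ┃                   
                       ┃                   


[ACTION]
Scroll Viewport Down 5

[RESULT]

━━━━━━━━━━━━━━━━━━┃   █     █ █ █     █   █
                  ┃████████ █ █ █████████ █
──────────────────┃ █       █ █ █       █ █
                  ┃ █ █ █████ █ █ █████ █ █
                  ┃ █ █     █ █ █   █ █   █
                  ┃ █ █████ █ █ ███ █ █████
                  ┃   █ █   █ █ █   █      
                  ┃ ███ █ ███ █ █ ███ █████
                  ┗━━━━━━━━━━━━━━━━━━━━━━━━
                       ┃                   
                       ┃                   
                       ┃                   
                       ┃                   
                       ┃                   
                       ┃                   
                       ┃                   
                       ┃                   
                       ┃                   


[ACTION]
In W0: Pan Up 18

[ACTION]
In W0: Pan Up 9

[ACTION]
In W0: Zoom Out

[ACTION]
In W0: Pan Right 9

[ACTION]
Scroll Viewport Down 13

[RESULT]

                       ┃                   
                       ┃                   
                       ┃                   
                       ┃                   
                       ┃                   
                       ┃                   
                       ┃                   
                       ┃                   
━━━━━━━━━━━━━━━━━━━━━━━┛                   
                                           
                                           
                                           
                                           
                                           
                                           
                                           
                                           
                                           
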